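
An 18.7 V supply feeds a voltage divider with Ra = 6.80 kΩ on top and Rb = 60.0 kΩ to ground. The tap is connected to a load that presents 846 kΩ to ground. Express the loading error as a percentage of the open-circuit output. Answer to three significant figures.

0.717 %

The divider's output (Thévenin) resistance is Ra‖Rb = 6.108 kΩ.
Fractional drop under load = R_th/(R_th + R_L) = 6.108 / (6.108 + 846) = 0.007168.
So the output falls by 0.717 %.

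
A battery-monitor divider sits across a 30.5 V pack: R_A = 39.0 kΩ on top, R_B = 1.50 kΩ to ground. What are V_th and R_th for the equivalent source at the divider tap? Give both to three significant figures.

V_th is the open-circuit tap voltage: 30.5 × 1.50/(39.0 + 1.50) = 1.13 V.
With the supply zeroed, R_A and R_B appear in parallel from the tap: R_th = R_A‖R_B = (39.0 × 1.50)/40.50 = 1.44 kΩ.

V_th = 1.13 V, R_th = 1.44 kΩ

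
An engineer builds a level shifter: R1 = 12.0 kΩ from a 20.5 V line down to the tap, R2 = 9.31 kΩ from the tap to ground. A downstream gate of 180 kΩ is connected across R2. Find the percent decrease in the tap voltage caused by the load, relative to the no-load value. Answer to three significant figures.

The divider's output (Thévenin) resistance is R1‖R2 = 5.243 kΩ.
Fractional drop under load = R_th/(R_th + R_L) = 5.243 / (5.243 + 180) = 0.02830.
So the output falls by 2.83 %.

2.83 %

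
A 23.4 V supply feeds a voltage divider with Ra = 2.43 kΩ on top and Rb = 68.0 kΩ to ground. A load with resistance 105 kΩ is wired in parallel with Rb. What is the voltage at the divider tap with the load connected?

V_out ≈ 22.1 V

The load sits in parallel with Rb: Rb‖R_L = (68.0 × 105) / (68.0 + 105) = 41.27 kΩ.
V_out = 23.4 × 41.27 / (2.43 + 41.27) = 23.4 × 41.27/43.70 = 22.1 V.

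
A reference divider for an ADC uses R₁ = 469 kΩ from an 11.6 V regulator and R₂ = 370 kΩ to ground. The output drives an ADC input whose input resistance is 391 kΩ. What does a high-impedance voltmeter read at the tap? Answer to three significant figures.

The load sits in parallel with R₂: R₂‖R_L = (370 × 391) / (370 + 391) = 190.1 kΩ.
V_out = 11.6 × 190.1 / (469 + 190.1) = 11.6 × 190.1/659.1 = 3.35 V.
(Unloaded it would have been 5.12 V.)

V_out ≈ 3.35 V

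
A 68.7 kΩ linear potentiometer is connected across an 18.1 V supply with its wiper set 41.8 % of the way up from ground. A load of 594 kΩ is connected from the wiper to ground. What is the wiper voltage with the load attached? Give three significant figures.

V ≈ 7.36 V

The wiper splits the pot into (1−α)R = 39.98 kΩ above and αR = 28.72 kΩ below.
Lower section ‖ load = 27.39 kΩ.
V_wiper = 18.1 × 27.39/(39.98 + 27.39) = 7.36 V.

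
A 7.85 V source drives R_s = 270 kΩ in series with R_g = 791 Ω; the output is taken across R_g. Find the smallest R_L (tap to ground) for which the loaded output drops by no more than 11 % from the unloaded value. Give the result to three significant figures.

R_L(min) ≈ 6.38 kΩ

Output resistance R_th = R_s‖R_g = (270000 × 791)/270800 = 788.7 Ω.
The fractional drop is R_th/(R_th + R_L); requiring this ≤ 0.110 gives R_L ≥ R_th(1/0.110 − 1) = 788.7 × 8.091 = 6.38 kΩ.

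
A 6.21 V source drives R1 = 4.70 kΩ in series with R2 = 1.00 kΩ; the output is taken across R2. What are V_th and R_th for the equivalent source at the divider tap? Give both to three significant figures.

V_th is the open-circuit tap voltage: 6.21 × 1.00/(4.70 + 1.00) = 1.09 V.
With the supply zeroed, R1 and R2 appear in parallel from the tap: R_th = R1‖R2 = (4.70 × 1.00)/5.700 = 825 Ω.

V_th = 1.09 V, R_th = 825 Ω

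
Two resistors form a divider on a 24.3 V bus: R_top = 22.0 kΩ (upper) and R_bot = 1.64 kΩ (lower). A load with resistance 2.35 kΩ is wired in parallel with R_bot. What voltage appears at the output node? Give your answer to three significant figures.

V_out ≈ 1.02 V

The load sits in parallel with R_bot: R_bot‖R_L = (1.64 × 2.35) / (1.64 + 2.35) = 0.9659 kΩ.
V_out = 24.3 × 0.9659 / (22.0 + 0.9659) = 24.3 × 0.9659/22.97 = 1.02 V.
(Unloaded it would have been 1.69 V.)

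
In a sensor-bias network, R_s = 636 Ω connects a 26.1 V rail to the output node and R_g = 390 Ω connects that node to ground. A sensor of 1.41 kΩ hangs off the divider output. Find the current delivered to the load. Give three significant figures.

R_g‖R_L = 305.5 Ω; V_out = 26.1 × 305.5/941.5 = 8.469 V.
I_L = V_out / R_L = 8.469 / 1.41 kΩ = 6.01 mA.

I_L ≈ 6.01 mA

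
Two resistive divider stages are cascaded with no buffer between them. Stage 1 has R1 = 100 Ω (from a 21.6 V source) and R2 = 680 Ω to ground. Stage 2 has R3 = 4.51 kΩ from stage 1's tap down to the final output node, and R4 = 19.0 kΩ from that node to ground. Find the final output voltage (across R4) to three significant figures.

V_out ≈ 15.2 V

Stage 2 presents R3+R4 = 23510 Ω as a load on stage 1's tap.
Stage 1's lower leg becomes R2‖(R3+R4) = 660.9 Ω, so V_mid = 21.6 × 660.9/760.9 = 18.76 V.
Stage 2 is itself unloaded: V_out = V_mid × R4/(R3+R4) = 18.76 × 19000/23510 = 15.2 V.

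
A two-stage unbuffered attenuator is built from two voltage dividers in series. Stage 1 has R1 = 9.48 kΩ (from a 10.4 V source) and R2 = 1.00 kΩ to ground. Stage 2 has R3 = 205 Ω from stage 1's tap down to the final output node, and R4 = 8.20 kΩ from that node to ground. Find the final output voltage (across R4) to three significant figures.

Stage 2 presents R3+R4 = 8405 Ω as a load on stage 1's tap.
Stage 1's lower leg becomes R2‖(R3+R4) = 893.7 Ω, so V_mid = 10.4 × 893.7/10370 = 0.8959 V.
Stage 2 is itself unloaded: V_out = V_mid × R4/(R3+R4) = 0.8959 × 8200/8405 = 0.874 V.

V_out ≈ 0.874 V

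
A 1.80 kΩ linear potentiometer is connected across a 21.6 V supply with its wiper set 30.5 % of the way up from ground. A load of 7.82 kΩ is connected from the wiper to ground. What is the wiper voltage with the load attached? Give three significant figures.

The wiper splits the pot into (1−α)R = 1251 Ω above and αR = 549.0 Ω below.
Lower section ‖ load = 513.0 Ω.
V_wiper = 21.6 × 513.0/(1251 + 513.0) = 6.28 V.

V ≈ 6.28 V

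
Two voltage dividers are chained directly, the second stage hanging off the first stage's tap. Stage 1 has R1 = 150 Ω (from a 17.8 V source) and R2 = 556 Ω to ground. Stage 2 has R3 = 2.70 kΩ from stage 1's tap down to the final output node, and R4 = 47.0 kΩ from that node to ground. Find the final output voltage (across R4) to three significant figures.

Stage 2 presents R3+R4 = 49700 Ω as a load on stage 1's tap.
Stage 1's lower leg becomes R2‖(R3+R4) = 549.8 Ω, so V_mid = 17.8 × 549.8/699.8 = 13.98 V.
Stage 2 is itself unloaded: V_out = V_mid × R4/(R3+R4) = 13.98 × 47000/49700 = 13.2 V.

V_out ≈ 13.2 V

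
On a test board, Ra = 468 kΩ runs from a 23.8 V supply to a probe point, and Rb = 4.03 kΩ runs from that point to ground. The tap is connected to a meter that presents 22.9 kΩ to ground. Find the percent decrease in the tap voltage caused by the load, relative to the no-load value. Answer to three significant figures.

The divider's output (Thévenin) resistance is Ra‖Rb = 3.996 kΩ.
Fractional drop under load = R_th/(R_th + R_L) = 3.996 / (3.996 + 22.9) = 0.1486.
So the output falls by 14.9 %.

14.9 %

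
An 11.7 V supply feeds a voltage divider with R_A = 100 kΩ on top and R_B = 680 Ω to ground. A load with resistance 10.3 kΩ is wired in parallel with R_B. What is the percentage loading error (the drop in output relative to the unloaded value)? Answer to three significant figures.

6.15 %

The divider's output (Thévenin) resistance is R_A‖R_B = 675.4 Ω.
Fractional drop under load = R_th/(R_th + R_L) = 675.4 / (675.4 + 10300) = 0.06154.
So the output falls by 6.15 %.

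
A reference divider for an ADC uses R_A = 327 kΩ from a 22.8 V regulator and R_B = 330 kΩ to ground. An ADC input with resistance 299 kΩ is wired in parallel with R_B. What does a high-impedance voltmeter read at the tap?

The load sits in parallel with R_B: R_B‖R_L = (330 × 299) / (330 + 299) = 156.9 kΩ.
V_out = 22.8 × 156.9 / (327 + 156.9) = 22.8 × 156.9/483.9 = 7.39 V.
(Unloaded it would have been 11.5 V.)

V_out ≈ 7.39 V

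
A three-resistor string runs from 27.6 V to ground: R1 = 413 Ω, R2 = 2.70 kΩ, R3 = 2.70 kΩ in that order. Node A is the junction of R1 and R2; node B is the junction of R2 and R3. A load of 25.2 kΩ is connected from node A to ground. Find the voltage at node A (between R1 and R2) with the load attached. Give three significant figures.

Below node A the series string R2+R3 = 5400 Ω sits in parallel with the 25200 Ω load: 4447 Ω.
V_A = 27.6 × 4447/(413 + 4447) = 25.3 V.

V ≈ 25.3 V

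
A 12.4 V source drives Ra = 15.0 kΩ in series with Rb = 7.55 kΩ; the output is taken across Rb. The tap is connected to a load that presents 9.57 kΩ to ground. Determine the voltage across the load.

The load sits in parallel with Rb: Rb‖R_L = (7.55 × 9.57) / (7.55 + 9.57) = 4.220 kΩ.
V_out = 12.4 × 4.220 / (15.0 + 4.220) = 12.4 × 4.220/19.22 = 2.72 V.
(Unloaded it would have been 4.15 V.)

V_out ≈ 2.72 V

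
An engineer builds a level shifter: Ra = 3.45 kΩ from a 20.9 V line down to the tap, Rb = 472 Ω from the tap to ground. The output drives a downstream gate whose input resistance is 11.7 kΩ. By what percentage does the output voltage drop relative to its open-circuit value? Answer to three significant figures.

The divider's output (Thévenin) resistance is Ra‖Rb = 415.2 Ω.
Fractional drop under load = R_th/(R_th + R_L) = 415.2 / (415.2 + 11700) = 0.03427.
So the output falls by 3.43 %.

3.43 %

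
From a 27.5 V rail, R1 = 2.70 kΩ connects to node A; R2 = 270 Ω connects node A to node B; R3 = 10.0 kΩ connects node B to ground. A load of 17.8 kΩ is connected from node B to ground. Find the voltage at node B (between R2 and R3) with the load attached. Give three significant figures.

V ≈ 18.8 V

At node B, R3 is in parallel with the load: R3‖R_L = 6403 Ω.
Below node A the resistance is R2 + (R3‖R_L) = 6673 Ω, so V_A = 27.5 × 6673/9373 = 19.58 V.
Then V_B = V_A × (R3‖R_L)/(R2 + R3‖R_L) = 19.58 × 6403/6673 = 18.8 V.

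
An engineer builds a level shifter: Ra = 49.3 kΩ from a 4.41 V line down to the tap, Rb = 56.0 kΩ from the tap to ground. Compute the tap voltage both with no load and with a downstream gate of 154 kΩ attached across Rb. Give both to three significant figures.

Unloaded: 2.35 V; loaded: 2.00 V

Open-circuit: V = 4.41 × 56.0/(49.3 + 56.0) = 2.35 V.
With the load, Rb becomes Rb‖R_L = 41.07 kΩ, so V = 4.41 × 41.07/90.37 = 2.00 V.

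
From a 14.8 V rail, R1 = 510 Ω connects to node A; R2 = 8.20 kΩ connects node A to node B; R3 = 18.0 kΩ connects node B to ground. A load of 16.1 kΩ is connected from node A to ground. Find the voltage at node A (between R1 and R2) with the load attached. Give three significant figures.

Below node A the series string R2+R3 = 26200 Ω sits in parallel with the 16100 Ω load: 9972 Ω.
V_A = 14.8 × 9972/(510 + 9972) = 14.1 V.

V ≈ 14.1 V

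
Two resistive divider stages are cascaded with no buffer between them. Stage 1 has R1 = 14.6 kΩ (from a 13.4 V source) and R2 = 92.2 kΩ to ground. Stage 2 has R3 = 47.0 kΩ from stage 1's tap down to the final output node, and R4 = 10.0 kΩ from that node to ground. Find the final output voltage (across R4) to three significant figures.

V_out ≈ 1.66 V

Stage 2 presents R3+R4 = 57.00 kΩ as a load on stage 1's tap.
Stage 1's lower leg becomes R2‖(R3+R4) = 35.22 kΩ, so V_mid = 13.4 × 35.22/49.82 = 9.473 V.
Stage 2 is itself unloaded: V_out = V_mid × R4/(R3+R4) = 9.473 × 10.0/57.00 = 1.66 V.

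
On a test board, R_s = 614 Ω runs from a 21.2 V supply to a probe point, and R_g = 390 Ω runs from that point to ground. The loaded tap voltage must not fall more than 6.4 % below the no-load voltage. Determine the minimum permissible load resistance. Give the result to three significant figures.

R_L(min) ≈ 3.49 kΩ

Output resistance R_th = R_s‖R_g = (614 × 390)/1004 = 238.5 Ω.
The fractional drop is R_th/(R_th + R_L); requiring this ≤ 0.0640 gives R_L ≥ R_th(1/0.0640 − 1) = 238.5 × 14.62 = 3.49 kΩ.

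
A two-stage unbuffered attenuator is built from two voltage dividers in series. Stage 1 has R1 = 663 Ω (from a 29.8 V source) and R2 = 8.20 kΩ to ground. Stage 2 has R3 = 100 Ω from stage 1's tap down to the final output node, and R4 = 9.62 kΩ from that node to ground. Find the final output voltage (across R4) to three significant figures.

Stage 2 presents R3+R4 = 9720 Ω as a load on stage 1's tap.
Stage 1's lower leg becomes R2‖(R3+R4) = 4448 Ω, so V_mid = 29.8 × 4448/5111 = 25.93 V.
Stage 2 is itself unloaded: V_out = V_mid × R4/(R3+R4) = 25.93 × 9620/9720 = 25.7 V.

V_out ≈ 25.7 V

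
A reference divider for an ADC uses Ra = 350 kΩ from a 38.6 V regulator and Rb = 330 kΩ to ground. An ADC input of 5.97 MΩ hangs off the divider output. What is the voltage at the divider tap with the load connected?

V_out ≈ 18.2 V

The load sits in parallel with Rb: Rb‖R_L = (330 × 5970) / (330 + 5970) = 312.7 kΩ.
V_out = 38.6 × 312.7 / (350 + 312.7) = 38.6 × 312.7/662.7 = 18.2 V.
(Unloaded it would have been 18.7 V.)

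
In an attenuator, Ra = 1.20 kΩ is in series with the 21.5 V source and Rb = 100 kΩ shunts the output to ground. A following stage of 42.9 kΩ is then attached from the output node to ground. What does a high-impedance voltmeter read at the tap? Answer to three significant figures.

V_out ≈ 20.7 V

The load sits in parallel with Rb: Rb‖R_L = (100 × 42.9) / (100 + 42.9) = 30.02 kΩ.
V_out = 21.5 × 30.02 / (1.20 + 30.02) = 21.5 × 30.02/31.22 = 20.7 V.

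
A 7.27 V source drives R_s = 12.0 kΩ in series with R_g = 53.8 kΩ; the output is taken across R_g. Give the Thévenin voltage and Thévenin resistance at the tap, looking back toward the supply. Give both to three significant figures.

V_th = 5.94 V, R_th = 9.81 kΩ

V_th is the open-circuit tap voltage: 7.27 × 53.8/(12.0 + 53.8) = 5.94 V.
With the supply zeroed, R_s and R_g appear in parallel from the tap: R_th = R_s‖R_g = (12.0 × 53.8)/65.80 = 9.81 kΩ.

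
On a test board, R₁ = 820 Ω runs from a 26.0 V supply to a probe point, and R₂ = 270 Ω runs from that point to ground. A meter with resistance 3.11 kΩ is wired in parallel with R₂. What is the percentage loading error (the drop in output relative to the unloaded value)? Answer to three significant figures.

The divider's output (Thévenin) resistance is R₁‖R₂ = 203.1 Ω.
Fractional drop under load = R_th/(R_th + R_L) = 203.1 / (203.1 + 3110) = 0.06131.
So the output falls by 6.13 %.

6.13 %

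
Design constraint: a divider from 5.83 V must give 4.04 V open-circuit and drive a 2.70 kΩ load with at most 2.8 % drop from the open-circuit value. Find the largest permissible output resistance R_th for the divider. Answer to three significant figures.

Loading drop = R_th/(R_th + R_L) ≤ 0.0280, so R_th ≤ R_L · ε/(1−ε) = 2.70 kΩ × 0.0280/0.9720 = 77.8 Ω.

R_th ≤ 77.8 Ω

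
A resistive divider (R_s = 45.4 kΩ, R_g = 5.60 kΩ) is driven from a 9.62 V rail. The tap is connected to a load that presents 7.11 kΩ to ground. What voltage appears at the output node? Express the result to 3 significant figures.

The load sits in parallel with R_g: R_g‖R_L = (5.60 × 7.11) / (5.60 + 7.11) = 3.133 kΩ.
V_out = 9.62 × 3.133 / (45.4 + 3.133) = 9.62 × 3.133/48.53 = 0.621 V.

V_out ≈ 0.621 V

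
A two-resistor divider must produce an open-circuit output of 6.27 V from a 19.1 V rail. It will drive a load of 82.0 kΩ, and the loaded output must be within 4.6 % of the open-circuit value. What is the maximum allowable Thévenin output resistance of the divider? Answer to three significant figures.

R_th ≤ 3.95 kΩ

Loading drop = R_th/(R_th + R_L) ≤ 0.0460, so R_th ≤ R_L · ε/(1−ε) = 82.0 kΩ × 0.0460/0.9540 = 3.95 kΩ.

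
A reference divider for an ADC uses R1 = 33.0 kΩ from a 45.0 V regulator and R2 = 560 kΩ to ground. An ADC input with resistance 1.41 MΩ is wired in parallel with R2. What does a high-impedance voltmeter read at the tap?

The load sits in parallel with R2: R2‖R_L = (560 × 1410) / (560 + 1410) = 400.8 kΩ.
V_out = 45.0 × 400.8 / (33.0 + 400.8) = 45.0 × 400.8/433.8 = 41.6 V.

V_out ≈ 41.6 V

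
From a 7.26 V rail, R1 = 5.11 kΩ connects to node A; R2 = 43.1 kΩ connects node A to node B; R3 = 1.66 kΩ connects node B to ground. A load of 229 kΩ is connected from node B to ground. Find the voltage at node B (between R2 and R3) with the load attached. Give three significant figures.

At node B, R3 is in parallel with the load: R3‖R_L = 1.648 kΩ.
Below node A the resistance is R2 + (R3‖R_L) = 44.75 kΩ, so V_A = 7.26 × 44.75/49.86 = 6.516 V.
Then V_B = V_A × (R3‖R_L)/(R2 + R3‖R_L) = 6.516 × 1.648/44.75 = 0.240 V.

V ≈ 0.240 V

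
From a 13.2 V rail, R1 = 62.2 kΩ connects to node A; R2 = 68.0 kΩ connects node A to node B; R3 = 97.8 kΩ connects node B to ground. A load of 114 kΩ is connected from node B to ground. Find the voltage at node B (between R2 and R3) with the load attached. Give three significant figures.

At node B, R3 is in parallel with the load: R3‖R_L = 52.64 kΩ.
Below node A the resistance is R2 + (R3‖R_L) = 120.6 kΩ, so V_A = 13.2 × 120.6/182.8 = 8.710 V.
Then V_B = V_A × (R3‖R_L)/(R2 + R3‖R_L) = 8.710 × 52.64/120.6 = 3.80 V.

V ≈ 3.80 V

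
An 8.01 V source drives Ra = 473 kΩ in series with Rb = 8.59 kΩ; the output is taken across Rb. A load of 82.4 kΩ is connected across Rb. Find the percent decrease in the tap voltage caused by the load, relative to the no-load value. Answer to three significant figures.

9.29 %

Unloaded V = 8.01 × 8.59/481.6 = 0.14287 V.
Loaded: Rb‖R_L = 7.779 kΩ, giving V = 8.01 × 7.779/480.8 = 0.12960 V.
Drop = (0.14287 − 0.12960) / 0.14287 = 9.29 %.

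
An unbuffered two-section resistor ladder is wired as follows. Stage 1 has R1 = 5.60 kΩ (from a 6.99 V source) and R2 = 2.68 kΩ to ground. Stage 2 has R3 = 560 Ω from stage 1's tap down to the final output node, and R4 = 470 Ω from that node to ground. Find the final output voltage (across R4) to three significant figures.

V_out ≈ 0.374 V

Stage 2 presents R3+R4 = 1030 Ω as a load on stage 1's tap.
Stage 1's lower leg becomes R2‖(R3+R4) = 744.0 Ω, so V_mid = 6.99 × 744.0/6344 = 0.8198 V.
Stage 2 is itself unloaded: V_out = V_mid × R4/(R3+R4) = 0.8198 × 470/1030 = 0.374 V.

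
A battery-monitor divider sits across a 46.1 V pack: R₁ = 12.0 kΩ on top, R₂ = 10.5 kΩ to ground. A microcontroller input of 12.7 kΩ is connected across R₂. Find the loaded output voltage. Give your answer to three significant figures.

V_out ≈ 14.9 V

The load sits in parallel with R₂: R₂‖R_L = (10.5 × 12.7) / (10.5 + 12.7) = 5.748 kΩ.
V_out = 46.1 × 5.748 / (12.0 + 5.748) = 46.1 × 5.748/17.75 = 14.9 V.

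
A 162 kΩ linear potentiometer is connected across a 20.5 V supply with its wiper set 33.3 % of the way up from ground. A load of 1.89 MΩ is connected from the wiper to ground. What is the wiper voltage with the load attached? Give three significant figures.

V ≈ 6.70 V

The wiper splits the pot into (1−α)R = 108.1 kΩ above and αR = 53.95 kΩ below.
Lower section ‖ load = 52.45 kΩ.
V_wiper = 20.5 × 52.45/(108.1 + 52.45) = 6.70 V.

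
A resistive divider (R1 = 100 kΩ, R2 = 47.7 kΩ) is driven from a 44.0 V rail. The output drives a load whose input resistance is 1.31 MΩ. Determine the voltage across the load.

V_out ≈ 13.9 V

The load sits in parallel with R2: R2‖R_L = (47.7 × 1310) / (47.7 + 1310) = 46.02 kΩ.
V_out = 44.0 × 46.02 / (100 + 46.02) = 44.0 × 46.02/146.0 = 13.9 V.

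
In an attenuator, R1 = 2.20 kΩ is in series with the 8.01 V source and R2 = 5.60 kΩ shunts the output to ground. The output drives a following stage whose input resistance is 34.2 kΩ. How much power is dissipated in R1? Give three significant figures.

P ≈ 2.87 mW

Total resistance from the source is R1 + (R2‖R_L) = 7.012 kΩ, so I = 8.01/7.012 kΩ = 1.142 mA.
P = I²·R1 = (1.142 mA)² × 2.20 kΩ = 2.87 mW.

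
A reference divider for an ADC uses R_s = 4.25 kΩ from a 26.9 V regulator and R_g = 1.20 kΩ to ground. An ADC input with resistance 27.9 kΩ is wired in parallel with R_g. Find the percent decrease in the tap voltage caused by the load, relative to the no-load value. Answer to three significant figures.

3.25 %

The divider's output (Thévenin) resistance is R_s‖R_g = 0.9358 kΩ.
Fractional drop under load = R_th/(R_th + R_L) = 0.9358 / (0.9358 + 27.9) = 0.03245.
So the output falls by 3.25 %.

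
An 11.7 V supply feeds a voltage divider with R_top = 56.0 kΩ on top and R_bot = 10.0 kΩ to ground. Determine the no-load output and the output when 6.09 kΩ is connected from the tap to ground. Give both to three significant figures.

Unloaded: 1.77 V; loaded: 0.741 V

Open-circuit: V = 11.7 × 10.0/(56.0 + 10.0) = 1.77 V.
With the load, R_bot becomes R_bot‖R_L = 3.785 kΩ, so V = 11.7 × 3.785/59.78 = 0.741 V.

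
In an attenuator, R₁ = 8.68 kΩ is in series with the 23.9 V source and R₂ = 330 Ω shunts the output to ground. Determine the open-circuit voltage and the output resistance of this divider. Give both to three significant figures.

V_th = 0.875 V, R_th = 318 Ω

V_th is the open-circuit tap voltage: 23.9 × 330/(8680 + 330) = 0.875 V.
With the supply zeroed, R₁ and R₂ appear in parallel from the tap: R_th = R₁‖R₂ = (8680 × 330)/9010 = 318 Ω.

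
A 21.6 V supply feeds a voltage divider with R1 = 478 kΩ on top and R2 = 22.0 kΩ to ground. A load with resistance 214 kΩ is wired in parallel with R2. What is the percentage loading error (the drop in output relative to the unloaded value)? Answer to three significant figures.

The divider's output (Thévenin) resistance is R1‖R2 = 21.03 kΩ.
Fractional drop under load = R_th/(R_th + R_L) = 21.03 / (21.03 + 214) = 0.08949.
So the output falls by 8.95 %.

8.95 %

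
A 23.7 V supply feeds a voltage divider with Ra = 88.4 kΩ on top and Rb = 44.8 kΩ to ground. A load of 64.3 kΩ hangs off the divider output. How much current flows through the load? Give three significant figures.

Rb‖R_L = 26.40 kΩ; V_out = 23.7 × 26.40/114.8 = 5.451 V.
I_L = V_out / R_L = 5.451 / 64.3 kΩ = 0.0848 mA.

I_L ≈ 0.0848 mA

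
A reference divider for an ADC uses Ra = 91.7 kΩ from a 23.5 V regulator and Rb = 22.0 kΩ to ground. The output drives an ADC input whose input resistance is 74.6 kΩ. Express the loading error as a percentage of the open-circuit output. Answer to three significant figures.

19.2 %

The divider's output (Thévenin) resistance is Ra‖Rb = 17.74 kΩ.
Fractional drop under load = R_th/(R_th + R_L) = 17.74 / (17.74 + 74.6) = 0.1921.
So the output falls by 19.2 %.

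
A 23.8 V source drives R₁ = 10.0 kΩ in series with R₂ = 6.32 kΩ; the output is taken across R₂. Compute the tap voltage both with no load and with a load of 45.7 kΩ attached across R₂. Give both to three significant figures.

Unloaded: 9.22 V; loaded: 8.50 V

Open-circuit: V = 23.8 × 6.32/(10.0 + 6.32) = 9.22 V.
With the load, R₂ becomes R₂‖R_L = 5.552 kΩ, so V = 23.8 × 5.552/15.55 = 8.50 V.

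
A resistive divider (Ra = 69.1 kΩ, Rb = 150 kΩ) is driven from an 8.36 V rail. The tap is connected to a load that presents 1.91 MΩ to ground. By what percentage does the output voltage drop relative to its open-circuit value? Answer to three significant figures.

The divider's output (Thévenin) resistance is Ra‖Rb = 47.31 kΩ.
Fractional drop under load = R_th/(R_th + R_L) = 47.31 / (47.31 + 1910) = 0.02417.
So the output falls by 2.42 %.

2.42 %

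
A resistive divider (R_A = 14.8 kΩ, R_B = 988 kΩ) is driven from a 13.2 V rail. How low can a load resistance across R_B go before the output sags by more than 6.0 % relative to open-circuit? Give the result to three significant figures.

R_L(min) ≈ 228 kΩ

Output resistance R_th = R_A‖R_B = (14.8 × 988)/1003 = 14.58 kΩ.
The fractional drop is R_th/(R_th + R_L); requiring this ≤ 0.0600 gives R_L ≥ R_th(1/0.0600 − 1) = 14.58 × 15.67 = 228 kΩ.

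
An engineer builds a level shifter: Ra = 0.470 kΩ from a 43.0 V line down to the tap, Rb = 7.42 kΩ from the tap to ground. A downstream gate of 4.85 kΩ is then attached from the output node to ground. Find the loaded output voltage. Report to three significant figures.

The load sits in parallel with Rb: Rb‖R_L = (7420 × 4850) / (7420 + 4850) = 2933 Ω.
V_out = 43.0 × 2933 / (470 + 2933) = 43.0 × 2933/3403 = 37.1 V.

V_out ≈ 37.1 V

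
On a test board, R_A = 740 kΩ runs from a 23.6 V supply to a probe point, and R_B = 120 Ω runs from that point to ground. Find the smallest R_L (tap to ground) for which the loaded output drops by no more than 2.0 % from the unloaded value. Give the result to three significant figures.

R_L(min) ≈ 5.88 kΩ

Output resistance R_th = R_A‖R_B = (740000 × 120)/740100 = 120.0 Ω.
The fractional drop is R_th/(R_th + R_L); requiring this ≤ 0.0200 gives R_L ≥ R_th(1/0.0200 − 1) = 120.0 × 49.00 = 5.88 kΩ.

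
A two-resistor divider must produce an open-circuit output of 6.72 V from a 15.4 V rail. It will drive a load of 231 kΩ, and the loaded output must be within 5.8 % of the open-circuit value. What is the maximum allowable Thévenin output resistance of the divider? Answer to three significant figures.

R_th ≤ 14.2 kΩ

Loading drop = R_th/(R_th + R_L) ≤ 0.0580, so R_th ≤ R_L · ε/(1−ε) = 231 kΩ × 0.0580/0.9420 = 14.2 kΩ.
(Any R1, R2 with R2/(R1+R2) = 0.436 and R1‖R2 ≤ 14.2 kΩ will meet the spec.)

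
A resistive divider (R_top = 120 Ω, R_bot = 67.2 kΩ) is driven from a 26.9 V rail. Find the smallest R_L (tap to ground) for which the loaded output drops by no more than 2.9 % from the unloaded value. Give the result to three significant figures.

Output resistance R_th = R_top‖R_bot = (120 × 67200)/67320 = 119.8 Ω.
The fractional drop is R_th/(R_th + R_L); requiring this ≤ 0.0290 gives R_L ≥ R_th(1/0.0290 − 1) = 119.8 × 33.48 = 4.01 kΩ.

R_L(min) ≈ 4.01 kΩ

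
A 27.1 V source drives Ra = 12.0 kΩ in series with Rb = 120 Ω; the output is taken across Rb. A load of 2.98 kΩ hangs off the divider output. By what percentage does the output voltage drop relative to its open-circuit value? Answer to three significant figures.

3.83 %

The divider's output (Thévenin) resistance is Ra‖Rb = 118.8 Ω.
Fractional drop under load = R_th/(R_th + R_L) = 118.8 / (118.8 + 2980) = 0.03834.
So the output falls by 3.83 %.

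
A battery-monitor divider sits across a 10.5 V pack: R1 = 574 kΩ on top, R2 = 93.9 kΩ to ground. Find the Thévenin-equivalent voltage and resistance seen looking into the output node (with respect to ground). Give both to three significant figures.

V_th is the open-circuit tap voltage: 10.5 × 93.9/(574 + 93.9) = 1.48 V.
With the supply zeroed, R1 and R2 appear in parallel from the tap: R_th = R1‖R2 = (574 × 93.9)/667.9 = 80.7 kΩ.

V_th = 1.48 V, R_th = 80.7 kΩ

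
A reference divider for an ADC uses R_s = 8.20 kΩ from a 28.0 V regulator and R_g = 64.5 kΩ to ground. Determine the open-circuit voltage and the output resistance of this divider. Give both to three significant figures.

V_th is the open-circuit tap voltage: 28.0 × 64.5/(8.20 + 64.5) = 24.8 V.
With the supply zeroed, R_s and R_g appear in parallel from the tap: R_th = R_s‖R_g = (8.20 × 64.5)/72.70 = 7.28 kΩ.

V_th = 24.8 V, R_th = 7.28 kΩ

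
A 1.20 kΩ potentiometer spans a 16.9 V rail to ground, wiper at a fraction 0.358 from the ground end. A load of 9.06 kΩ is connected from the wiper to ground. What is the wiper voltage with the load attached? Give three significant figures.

V ≈ 5.87 V

The wiper splits the pot into (1−α)R = 770.4 Ω above and αR = 429.6 Ω below.
Lower section ‖ load = 410.2 Ω.
V_wiper = 16.9 × 410.2/(770.4 + 410.2) = 5.87 V.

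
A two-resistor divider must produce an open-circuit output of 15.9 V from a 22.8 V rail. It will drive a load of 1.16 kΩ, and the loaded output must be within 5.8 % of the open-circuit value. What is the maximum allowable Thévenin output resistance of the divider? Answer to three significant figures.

R_th ≤ 71.4 Ω

Loading drop = R_th/(R_th + R_L) ≤ 0.0580, so R_th ≤ R_L · ε/(1−ε) = 1.16 kΩ × 0.0580/0.9420 = 71.4 Ω.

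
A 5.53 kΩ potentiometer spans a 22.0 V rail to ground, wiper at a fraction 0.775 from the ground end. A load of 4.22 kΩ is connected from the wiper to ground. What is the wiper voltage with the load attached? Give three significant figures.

V ≈ 13.9 V

The wiper splits the pot into (1−α)R = 1.244 kΩ above and αR = 4.286 kΩ below.
Lower section ‖ load = 2.126 kΩ.
V_wiper = 22.0 × 2.126/(1.244 + 2.126) = 13.9 V.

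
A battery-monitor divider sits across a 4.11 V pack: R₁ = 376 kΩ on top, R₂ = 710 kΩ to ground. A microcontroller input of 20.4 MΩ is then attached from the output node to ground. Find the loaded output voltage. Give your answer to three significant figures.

The load sits in parallel with R₂: R₂‖R_L = (710 × 20400) / (710 + 20400) = 686.1 kΩ.
V_out = 4.11 × 686.1 / (376 + 686.1) = 4.11 × 686.1/1062 = 2.66 V.

V_out ≈ 2.66 V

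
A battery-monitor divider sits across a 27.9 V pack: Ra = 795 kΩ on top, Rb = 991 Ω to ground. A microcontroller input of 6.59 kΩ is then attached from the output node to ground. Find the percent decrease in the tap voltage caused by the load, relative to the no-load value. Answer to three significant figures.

The divider's output (Thévenin) resistance is Ra‖Rb = 989.8 Ω.
Fractional drop under load = R_th/(R_th + R_L) = 989.8 / (989.8 + 6590) = 0.1306.
So the output falls by 13.1 %.

13.1 %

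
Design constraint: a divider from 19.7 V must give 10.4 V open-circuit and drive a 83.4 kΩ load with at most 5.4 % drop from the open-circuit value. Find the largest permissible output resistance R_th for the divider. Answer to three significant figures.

R_th ≤ 4.76 kΩ

Loading drop = R_th/(R_th + R_L) ≤ 0.0540, so R_th ≤ R_L · ε/(1−ε) = 83.4 kΩ × 0.0540/0.9460 = 4.76 kΩ.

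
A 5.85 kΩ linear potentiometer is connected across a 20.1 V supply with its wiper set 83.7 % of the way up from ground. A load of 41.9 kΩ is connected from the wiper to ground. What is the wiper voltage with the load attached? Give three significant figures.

The wiper splits the pot into (1−α)R = 953.6 Ω above and αR = 4896 Ω below.
Lower section ‖ load = 4384 Ω.
V_wiper = 20.1 × 4384/(953.6 + 4384) = 16.5 V.

V ≈ 16.5 V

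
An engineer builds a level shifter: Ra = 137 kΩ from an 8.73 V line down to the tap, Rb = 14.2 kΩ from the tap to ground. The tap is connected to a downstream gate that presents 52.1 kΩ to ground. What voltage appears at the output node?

V_out ≈ 0.658 V

The load sits in parallel with Rb: Rb‖R_L = (14.2 × 52.1) / (14.2 + 52.1) = 11.16 kΩ.
V_out = 8.73 × 11.16 / (137 + 11.16) = 8.73 × 11.16/148.2 = 0.658 V.
(Unloaded it would have been 0.820 V.)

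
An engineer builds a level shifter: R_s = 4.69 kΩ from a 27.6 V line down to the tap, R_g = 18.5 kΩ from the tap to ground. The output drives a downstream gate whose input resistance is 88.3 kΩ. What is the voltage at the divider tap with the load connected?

The load sits in parallel with R_g: R_g‖R_L = (18.5 × 88.3) / (18.5 + 88.3) = 15.30 kΩ.
V_out = 27.6 × 15.30 / (4.69 + 15.30) = 27.6 × 15.30/19.99 = 21.1 V.

V_out ≈ 21.1 V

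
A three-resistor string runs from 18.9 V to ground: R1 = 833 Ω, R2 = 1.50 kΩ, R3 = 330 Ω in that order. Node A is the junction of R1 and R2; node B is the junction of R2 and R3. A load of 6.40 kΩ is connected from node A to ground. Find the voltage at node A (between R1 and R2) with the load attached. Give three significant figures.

Below node A the series string R2+R3 = 1830 Ω sits in parallel with the 6400 Ω load: 1423 Ω.
V_A = 18.9 × 1423/(833 + 1423) = 11.9 V.

V ≈ 11.9 V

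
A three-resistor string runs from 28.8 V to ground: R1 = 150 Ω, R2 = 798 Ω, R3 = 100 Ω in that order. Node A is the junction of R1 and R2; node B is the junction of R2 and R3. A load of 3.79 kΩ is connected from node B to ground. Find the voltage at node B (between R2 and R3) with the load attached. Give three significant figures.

At node B, R3 is in parallel with the load: R3‖R_L = 97.43 Ω.
Below node A the resistance is R2 + (R3‖R_L) = 895.4 Ω, so V_A = 28.8 × 895.4/1045 = 24.67 V.
Then V_B = V_A × (R3‖R_L)/(R2 + R3‖R_L) = 24.67 × 97.43/895.4 = 2.68 V.

V ≈ 2.68 V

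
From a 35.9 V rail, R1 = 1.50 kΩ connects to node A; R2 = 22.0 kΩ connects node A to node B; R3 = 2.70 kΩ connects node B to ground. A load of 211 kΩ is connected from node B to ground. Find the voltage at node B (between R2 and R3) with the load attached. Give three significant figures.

At node B, R3 is in parallel with the load: R3‖R_L = 2.666 kΩ.
Below node A the resistance is R2 + (R3‖R_L) = 24.67 kΩ, so V_A = 35.9 × 24.67/26.17 = 33.84 V.
Then V_B = V_A × (R3‖R_L)/(R2 + R3‖R_L) = 33.84 × 2.666/24.67 = 3.66 V.

V ≈ 3.66 V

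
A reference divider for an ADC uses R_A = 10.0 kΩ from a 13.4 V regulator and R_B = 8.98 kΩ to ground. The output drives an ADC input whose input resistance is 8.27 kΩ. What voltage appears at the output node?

The load sits in parallel with R_B: R_B‖R_L = (8.98 × 8.27) / (8.98 + 8.27) = 4.305 kΩ.
V_out = 13.4 × 4.305 / (10.0 + 4.305) = 13.4 × 4.305/14.31 = 4.03 V.

V_out ≈ 4.03 V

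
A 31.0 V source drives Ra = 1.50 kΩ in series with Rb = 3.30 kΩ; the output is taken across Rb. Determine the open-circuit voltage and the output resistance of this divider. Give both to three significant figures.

V_th is the open-circuit tap voltage: 31.0 × 3.30/(1.50 + 3.30) = 21.3 V.
With the supply zeroed, Ra and Rb appear in parallel from the tap: R_th = Ra‖Rb = (1.50 × 3.30)/4.800 = 1.03 kΩ.

V_th = 21.3 V, R_th = 1.03 kΩ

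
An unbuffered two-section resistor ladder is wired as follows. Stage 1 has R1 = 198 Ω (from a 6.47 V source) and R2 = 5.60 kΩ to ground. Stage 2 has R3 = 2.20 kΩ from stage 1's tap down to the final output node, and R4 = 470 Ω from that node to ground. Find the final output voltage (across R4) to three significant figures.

Stage 2 presents R3+R4 = 2670 Ω as a load on stage 1's tap.
Stage 1's lower leg becomes R2‖(R3+R4) = 1808 Ω, so V_mid = 6.47 × 1808/2006 = 5.831 V.
Stage 2 is itself unloaded: V_out = V_mid × R4/(R3+R4) = 5.831 × 470/2670 = 1.03 V.

V_out ≈ 1.03 V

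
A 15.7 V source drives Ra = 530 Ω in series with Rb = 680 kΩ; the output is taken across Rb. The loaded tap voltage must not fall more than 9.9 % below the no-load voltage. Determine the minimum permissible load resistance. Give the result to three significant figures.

R_L(min) ≈ 4.82 kΩ

Output resistance R_th = Ra‖Rb = (530 × 680000)/680500 = 529.6 Ω.
The fractional drop is R_th/(R_th + R_L); requiring this ≤ 0.0990 gives R_L ≥ R_th(1/0.0990 − 1) = 529.6 × 9.101 = 4.82 kΩ.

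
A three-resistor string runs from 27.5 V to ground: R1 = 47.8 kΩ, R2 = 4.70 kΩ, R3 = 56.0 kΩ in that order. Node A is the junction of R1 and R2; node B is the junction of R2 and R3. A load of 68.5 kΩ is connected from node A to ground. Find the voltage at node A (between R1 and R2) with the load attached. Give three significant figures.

V ≈ 11.1 V

Below node A the series string R2+R3 = 60.70 kΩ sits in parallel with the 68.5 kΩ load: 32.18 kΩ.
V_A = 27.5 × 32.18/(47.8 + 32.18) = 11.1 V.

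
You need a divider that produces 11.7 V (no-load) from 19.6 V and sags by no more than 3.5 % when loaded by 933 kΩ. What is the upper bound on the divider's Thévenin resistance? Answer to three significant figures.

Loading drop = R_th/(R_th + R_L) ≤ 0.0350, so R_th ≤ R_L · ε/(1−ε) = 933 kΩ × 0.0350/0.9650 = 33.8 kΩ.

R_th ≤ 33.8 kΩ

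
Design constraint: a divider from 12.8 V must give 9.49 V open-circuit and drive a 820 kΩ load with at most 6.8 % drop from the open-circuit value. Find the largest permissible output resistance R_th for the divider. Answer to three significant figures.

R_th ≤ 59.8 kΩ

Loading drop = R_th/(R_th + R_L) ≤ 0.0680, so R_th ≤ R_L · ε/(1−ε) = 820 kΩ × 0.0680/0.9320 = 59.8 kΩ.
(Any R1, R2 with R2/(R1+R2) = 0.741 and R1‖R2 ≤ 59.8 kΩ will meet the spec.)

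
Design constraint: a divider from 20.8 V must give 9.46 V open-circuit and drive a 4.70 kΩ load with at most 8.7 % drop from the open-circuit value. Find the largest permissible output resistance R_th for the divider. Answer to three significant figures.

Loading drop = R_th/(R_th + R_L) ≤ 0.0870, so R_th ≤ R_L · ε/(1−ε) = 4.70 kΩ × 0.0870/0.9130 = 448 Ω.
(Any R1, R2 with R2/(R1+R2) = 0.455 and R1‖R2 ≤ 448 Ω will meet the spec.)

R_th ≤ 448 Ω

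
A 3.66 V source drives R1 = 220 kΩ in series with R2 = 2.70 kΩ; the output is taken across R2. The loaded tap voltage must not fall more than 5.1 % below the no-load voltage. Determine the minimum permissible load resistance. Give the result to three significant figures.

Output resistance R_th = R1‖R2 = (220 × 2.70)/222.7 = 2.667 kΩ.
The fractional drop is R_th/(R_th + R_L); requiring this ≤ 0.0510 gives R_L ≥ R_th(1/0.0510 − 1) = 2.667 × 18.61 = 49.6 kΩ.

R_L(min) ≈ 49.6 kΩ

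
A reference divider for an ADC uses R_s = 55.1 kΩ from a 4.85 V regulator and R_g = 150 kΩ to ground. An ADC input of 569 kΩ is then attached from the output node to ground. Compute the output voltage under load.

The load sits in parallel with R_g: R_g‖R_L = (150 × 569) / (150 + 569) = 118.7 kΩ.
V_out = 4.85 × 118.7 / (55.1 + 118.7) = 4.85 × 118.7/173.8 = 3.31 V.

V_out ≈ 3.31 V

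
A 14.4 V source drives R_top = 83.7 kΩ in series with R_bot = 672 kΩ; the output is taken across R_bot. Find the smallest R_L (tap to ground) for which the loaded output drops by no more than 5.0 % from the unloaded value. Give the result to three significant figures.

R_L(min) ≈ 1.41 MΩ

Output resistance R_th = R_top‖R_bot = (83.7 × 672)/755.7 = 74.43 kΩ.
The fractional drop is R_th/(R_th + R_L); requiring this ≤ 0.0500 gives R_L ≥ R_th(1/0.0500 − 1) = 74.43 × 19.00 = 1.41 MΩ.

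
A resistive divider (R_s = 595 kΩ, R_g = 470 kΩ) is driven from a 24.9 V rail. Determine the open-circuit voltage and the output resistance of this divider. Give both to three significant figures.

V_th = 11.0 V, R_th = 263 kΩ

V_th is the open-circuit tap voltage: 24.9 × 470/(595 + 470) = 11.0 V.
With the supply zeroed, R_s and R_g appear in parallel from the tap: R_th = R_s‖R_g = (595 × 470)/1065 = 263 kΩ.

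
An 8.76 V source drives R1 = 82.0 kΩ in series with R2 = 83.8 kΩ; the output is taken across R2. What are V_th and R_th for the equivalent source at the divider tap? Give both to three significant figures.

V_th = 4.43 V, R_th = 41.4 kΩ

V_th is the open-circuit tap voltage: 8.76 × 83.8/(82.0 + 83.8) = 4.43 V.
With the supply zeroed, R1 and R2 appear in parallel from the tap: R_th = R1‖R2 = (82.0 × 83.8)/165.8 = 41.4 kΩ.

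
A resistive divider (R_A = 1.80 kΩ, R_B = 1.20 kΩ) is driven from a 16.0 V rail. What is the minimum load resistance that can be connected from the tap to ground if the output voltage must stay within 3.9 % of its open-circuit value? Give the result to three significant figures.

R_L(min) ≈ 17.7 kΩ

Output resistance R_th = R_A‖R_B = (1800 × 1200)/3000 = 720.0 Ω.
The fractional drop is R_th/(R_th + R_L); requiring this ≤ 0.0390 gives R_L ≥ R_th(1/0.0390 − 1) = 720.0 × 24.64 = 17.7 kΩ.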